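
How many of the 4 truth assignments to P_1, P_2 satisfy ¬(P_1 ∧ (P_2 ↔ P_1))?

3

P_1 | P_2 || (P_2 ↔ P_1) | (P_1 ∧ (P_2 ↔ P_1)) | ¬(P_1 ∧ (P_2 ↔ P_1))
 F  |  F  ||      T      |          F          |          T          
 F  |  T  ||      F      |          F          |          T          
 T  |  F  ||      F      |          F          |          T          
 T  |  T  ||      T      |          T          |          F          
The formula is true on 3 of the 4 rows.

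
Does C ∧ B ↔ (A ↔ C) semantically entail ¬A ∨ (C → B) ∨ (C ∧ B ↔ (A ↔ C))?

yes

  A   |   B   |   C   |   φ   |   ψ  
----- | ----- | ----- | ----- | -----
 True |  True |  True |  True |  True
 True |  True | False |  True |  True
 True | False |  True | False | False
 True | False | False |  True |  True
False |  True |  True | False |  True
False |  True | False | False |  True
False | False |  True |  True |  True
False | False | False | False |  True
In every row where φ is true, ψ is also true, so φ ⊨ ψ.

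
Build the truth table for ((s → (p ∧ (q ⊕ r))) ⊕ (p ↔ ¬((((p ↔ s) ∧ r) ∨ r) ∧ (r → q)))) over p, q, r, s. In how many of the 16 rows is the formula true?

6

p  q  r  s  |  (q ⊕ r)  (p ∧ (q ⊕ r))  (s → (p ∧ (q ⊕ r)))  (p ↔ s)  ((p ↔ s) ∧ r)  (((p ↔ s) ∧ r) ∨ r)  (r → q)  φ
0  0  0  0  |     0           0                 1              1           0                 0              1     1
0  0  0  1  |     0           0                 0              0           0                 0              1     0
0  0  1  0  |     1           0                 1              1           1                 1              0     1
0  0  1  1  |     1           0                 0              0           0                 1              0     0
0  1  0  0  |     1           0                 1              1           0                 0              1     1
0  1  0  1  |     1           0                 0              0           0                 0              1     0
0  1  1  0  |     0           0                 1              1           1                 1              1     0
0  1  1  1  |     0           0                 0              0           0                 1              1     1
1  0  0  0  |     0           0                 1              0           0                 0              1     0
1  0  0  1  |     0           0                 0              1           0                 0              1     1
1  0  1  0  |     1           1                 1              0           0                 1              0     0
1  0  1  1  |     1           1                 1              1           1                 1              0     0
1  1  0  0  |     1           1                 1              0           0                 0              1     0
1  1  0  1  |     1           1                 1              1           0                 0              1     0
1  1  1  0  |     0           0                 1              0           0                 1              1     1
1  1  1  1  |     0           0                 0              1           1                 1              1     0
The formula is true on 6 of the 16 rows.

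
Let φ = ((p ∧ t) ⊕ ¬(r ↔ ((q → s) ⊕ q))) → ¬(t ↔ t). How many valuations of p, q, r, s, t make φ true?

16

p  q  r  s  t  |  φ
1  1  1  1  1  |  1
1  1  1  1  0  |  0
1  1  1  0  1  |  0
1  1  1  0  0  |  1
1  1  0  1  1  |  0
1  1  0  1  0  |  1
1  1  0  0  1  |  1
1  1  0  0  0  |  0
1  0  1  1  1  |  0
1  0  1  1  0  |  1
1  0  1  0  1  |  0
1  0  1  0  0  |  1
1  0  0  1  1  |  1
1  0  0  1  0  |  0
1  0  0  0  1  |  1
1  0  0  0  0  |  0
0  1  1  1  1  |  0
0  1  1  1  0  |  0
0  1  1  0  1  |  1
0  1  1  0  0  |  1
0  1  0  1  1  |  1
0  1  0  1  0  |  1
0  1  0  0  1  |  0
0  1  0  0  0  |  0
0  0  1  1  1  |  1
0  0  1  1  0  |  1
0  0  1  0  1  |  1
0  0  1  0  0  |  1
0  0  0  1  1  |  0
0  0  0  1  0  |  0
0  0  0  0  1  |  0
0  0  0  0  0  |  0
The formula is true on 16 of the 32 rows.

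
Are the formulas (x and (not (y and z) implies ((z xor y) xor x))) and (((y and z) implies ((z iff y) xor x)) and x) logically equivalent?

x  y  z  |  φ  ψ
F  F  F  |  F  F
F  F  T  |  F  F
F  T  F  |  F  F
F  T  T  |  F  F
T  F  F  |  T  T
T  F  T  |  F  T
T  T  F  |  F  T
T  T  T  |  T  F
The columns differ at x=T, y=F, z=T (φ=F, ψ=T), so they are not equivalent.

not equivalent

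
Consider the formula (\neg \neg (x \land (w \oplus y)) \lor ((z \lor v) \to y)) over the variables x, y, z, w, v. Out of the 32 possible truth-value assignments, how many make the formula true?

  x   |   y   |   z   |   w   |   v   |   φ  
----- | ----- | ----- | ----- | ----- | -----
 True |  True |  True |  True |  True |  True
 True |  True |  True |  True | False |  True
 True |  True |  True | False |  True |  True
 True |  True |  True | False | False |  True
 True |  True | False |  True |  True |  True
 True |  True | False |  True | False |  True
 True |  True | False | False |  True |  True
 True |  True | False | False | False |  True
 True | False |  True |  True |  True |  True
 True | False |  True |  True | False |  True
 True | False |  True | False |  True | False
 True | False |  True | False | False | False
 True | False | False |  True |  True |  True
 True | False | False |  True | False |  True
 True | False | False | False |  True | False
 True | False | False | False | False |  True
False |  True |  True |  True |  True |  True
False |  True |  True |  True | False |  True
False |  True |  True | False |  True |  True
False |  True |  True | False | False |  True
False |  True | False |  True |  True |  True
False |  True | False |  True | False |  True
False |  True | False | False |  True |  True
False |  True | False | False | False |  True
False | False |  True |  True |  True | False
False | False |  True |  True | False | False
False | False |  True | False |  True | False
False | False |  True | False | False | False
False | False | False |  True |  True | False
False | False | False |  True | False |  True
False | False | False | False |  True | False
False | False | False | False | False |  True
The formula is true on 23 of the 32 rows.

23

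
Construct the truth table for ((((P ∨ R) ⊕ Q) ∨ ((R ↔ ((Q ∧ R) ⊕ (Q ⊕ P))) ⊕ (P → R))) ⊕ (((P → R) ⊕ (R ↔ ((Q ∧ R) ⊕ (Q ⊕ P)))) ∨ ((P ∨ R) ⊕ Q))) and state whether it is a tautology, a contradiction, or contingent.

  P   |   Q   |   R   || (P ∨ R) | ((P ∨ R) ⊕ Q) | (Q ∧ R) | (Q ⊕ P) | ((Q ∧ R) ⊕ (Q ⊕ P)) | (R ↔ ((Q ∧ R) ⊕ (Q ⊕ P))) | (P → R) |   φ  
False | False | False ||  False  |     False     |  False  |  False  |        False        |            True           |   True  | False
False | False |  True ||   True  |      True     |  False  |  False  |        False        |           False           |   True  | False
False |  True | False ||  False  |      True     |  False  |   True  |         True        |           False           |   True  | False
False |  True |  True ||   True  |     False     |   True  |   True  |        False        |           False           |   True  | False
 True | False | False ||   True  |      True     |  False  |   True  |         True        |           False           |  False  | False
 True | False |  True ||   True  |      True     |  False  |   True  |         True        |            True           |   True  | False
 True |  True | False ||   True  |     False     |  False  |  False  |        False        |            True           |  False  | False
 True |  True |  True ||   True  |     False     |   True  |  False  |         True        |            True           |   True  | False
Every row is False, so the formula is a contradiction.

contradiction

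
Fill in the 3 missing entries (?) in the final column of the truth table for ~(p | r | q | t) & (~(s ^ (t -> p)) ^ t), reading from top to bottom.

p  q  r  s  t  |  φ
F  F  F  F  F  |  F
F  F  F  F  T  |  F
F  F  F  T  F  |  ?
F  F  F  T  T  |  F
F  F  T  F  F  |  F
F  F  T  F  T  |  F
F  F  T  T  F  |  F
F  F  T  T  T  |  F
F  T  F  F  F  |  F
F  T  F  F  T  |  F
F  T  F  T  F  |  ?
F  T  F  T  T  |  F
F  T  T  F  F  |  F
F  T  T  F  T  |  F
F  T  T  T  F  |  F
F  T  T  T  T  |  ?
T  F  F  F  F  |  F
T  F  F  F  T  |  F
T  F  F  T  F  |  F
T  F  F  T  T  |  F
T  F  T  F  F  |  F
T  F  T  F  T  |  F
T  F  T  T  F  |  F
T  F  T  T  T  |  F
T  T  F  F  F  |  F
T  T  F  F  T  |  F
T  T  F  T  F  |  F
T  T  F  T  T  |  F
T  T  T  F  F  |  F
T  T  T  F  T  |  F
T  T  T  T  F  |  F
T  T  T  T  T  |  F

T, F, F

Row p=F, q=F, r=F, s=T, t=F: ~(p | r | q | t) = T, (~(s ^ (t -> p)) ^ t) = T, so the formula = T.
Row p=F, q=T, r=F, s=T, t=F: ~(p | r | q | t) = F, (~(s ^ (t -> p)) ^ t) = T, so the formula = F.
Row p=F, q=T, r=T, s=T, t=T: ~(p | r | q | t) = F, (~(s ^ (t -> p)) ^ t) = T, so the formula = F.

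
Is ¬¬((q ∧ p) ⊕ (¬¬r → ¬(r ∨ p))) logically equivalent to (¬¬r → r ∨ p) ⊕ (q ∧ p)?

p  q  r  |  φ  ψ
F  F  F  |  T  T
F  F  T  |  F  T
F  T  F  |  T  T
F  T  T  |  F  T
T  F  F  |  T  T
T  F  T  |  F  T
T  T  F  |  F  F
T  T  T  |  T  F
The columns differ at p=F, q=F, r=T (φ=F, ψ=T), so they are not equivalent.

not equivalent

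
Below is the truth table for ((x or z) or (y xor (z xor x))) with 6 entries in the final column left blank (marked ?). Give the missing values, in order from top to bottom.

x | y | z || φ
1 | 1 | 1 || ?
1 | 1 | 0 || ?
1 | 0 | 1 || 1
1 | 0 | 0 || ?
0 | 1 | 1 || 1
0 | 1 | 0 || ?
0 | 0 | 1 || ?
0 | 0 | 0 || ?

Row x=1, y=1, z=1: (x or z) = 1, (y xor (z xor x)) = 1, so the formula = 1.
Row x=1, y=1, z=0: (x or z) = 1, (y xor (z xor x)) = 0, so the formula = 1.
Row x=1, y=0, z=0: (x or z) = 1, (y xor (z xor x)) = 1, so the formula = 1.
Row x=0, y=1, z=0: (x or z) = 0, (y xor (z xor x)) = 1, so the formula = 1.
Row x=0, y=0, z=1: (x or z) = 1, (y xor (z xor x)) = 1, so the formula = 1.
Row x=0, y=0, z=0: (x or z) = 0, (y xor (z xor x)) = 0, so the formula = 0.

1, 1, 1, 1, 1, 0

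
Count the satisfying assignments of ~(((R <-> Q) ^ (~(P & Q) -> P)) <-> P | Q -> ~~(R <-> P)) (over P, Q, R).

P  Q  R     (R <-> Q)  (P & Q)  ~(P & Q)  (~(P & Q) -> P)  (P | Q)  (R <-> P)  ~(R <-> P)  ~~(R <-> P)  ((P | Q) -> ~~(R <-> P))  φ
1  1  1         1         1        0             1            1         1          0            1                  1              1
1  1  0         0         1        0             1            1         0          1            0                  0              1
1  0  1         0         0        1             1            1         1          0            1                  1              0
1  0  0         1         0        1             1            1         0          1            0                  0              0
0  1  1         1         0        1             0            1         0          1            0                  0              1
0  1  0         0         0        1             0            1         1          0            1                  1              1
0  0  1         0         0        1             0            0         0          1            0                  1              1
0  0  0         1         0        1             0            0         1          0            1                  1              0
The formula is true on 5 of the 8 rows.

5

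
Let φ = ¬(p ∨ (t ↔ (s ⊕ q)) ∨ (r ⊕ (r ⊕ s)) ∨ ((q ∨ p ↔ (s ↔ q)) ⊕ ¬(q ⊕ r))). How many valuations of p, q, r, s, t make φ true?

p  q  r  s  t  |  φ
T  T  T  T  T  |  F
T  T  T  T  F  |  F
T  T  T  F  T  |  F
T  T  T  F  F  |  F
T  T  F  T  T  |  F
T  T  F  T  F  |  F
T  T  F  F  T  |  F
T  T  F  F  F  |  F
T  F  T  T  T  |  F
T  F  T  T  F  |  F
T  F  T  F  T  |  F
T  F  T  F  F  |  F
T  F  F  T  T  |  F
T  F  F  T  F  |  F
T  F  F  F  T  |  F
T  F  F  F  F  |  F
F  T  T  T  T  |  F
F  T  T  T  F  |  F
F  T  T  F  T  |  F
F  T  T  F  F  |  F
F  T  F  T  T  |  F
F  T  F  T  F  |  F
F  T  F  F  T  |  F
F  T  F  F  F  |  T
F  F  T  T  T  |  F
F  F  T  T  F  |  F
F  F  T  F  T  |  T
F  F  T  F  F  |  F
F  F  F  T  T  |  F
F  F  F  T  F  |  F
F  F  F  F  T  |  F
F  F  F  F  F  |  F
The formula is true on 2 of the 32 rows.

2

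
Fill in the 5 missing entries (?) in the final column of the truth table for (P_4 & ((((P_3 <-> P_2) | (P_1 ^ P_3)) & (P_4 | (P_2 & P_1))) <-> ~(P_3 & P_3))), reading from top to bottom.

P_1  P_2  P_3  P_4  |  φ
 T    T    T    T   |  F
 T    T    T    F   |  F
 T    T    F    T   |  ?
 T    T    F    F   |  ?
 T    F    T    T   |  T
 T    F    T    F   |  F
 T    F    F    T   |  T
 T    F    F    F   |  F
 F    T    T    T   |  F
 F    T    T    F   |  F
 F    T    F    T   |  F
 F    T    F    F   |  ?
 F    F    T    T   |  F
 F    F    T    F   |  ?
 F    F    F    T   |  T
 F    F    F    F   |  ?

Row P_1=T, P_2=T, P_3=F, P_4=T: ((((P_3 <-> P_2) | (P_1 ^ P_3)) & (P_4 | (P_2 & P_1))) <-> ~(P_3 & P_3)) = T, so the formula = T.
Row P_1=T, P_2=T, P_3=F, P_4=F: ((((P_3 <-> P_2) | (P_1 ^ P_3)) & (P_4 | (P_2 & P_1))) <-> ~(P_3 & P_3)) = T, so the formula = F.
Row P_1=F, P_2=T, P_3=F, P_4=F: ((((P_3 <-> P_2) | (P_1 ^ P_3)) & (P_4 | (P_2 & P_1))) <-> ~(P_3 & P_3)) = F, so the formula = F.
Row P_1=F, P_2=F, P_3=T, P_4=F: ((((P_3 <-> P_2) | (P_1 ^ P_3)) & (P_4 | (P_2 & P_1))) <-> ~(P_3 & P_3)) = T, so the formula = F.
Row P_1=F, P_2=F, P_3=F, P_4=F: ((((P_3 <-> P_2) | (P_1 ^ P_3)) & (P_4 | (P_2 & P_1))) <-> ~(P_3 & P_3)) = F, so the formula = F.

T, F, F, F, F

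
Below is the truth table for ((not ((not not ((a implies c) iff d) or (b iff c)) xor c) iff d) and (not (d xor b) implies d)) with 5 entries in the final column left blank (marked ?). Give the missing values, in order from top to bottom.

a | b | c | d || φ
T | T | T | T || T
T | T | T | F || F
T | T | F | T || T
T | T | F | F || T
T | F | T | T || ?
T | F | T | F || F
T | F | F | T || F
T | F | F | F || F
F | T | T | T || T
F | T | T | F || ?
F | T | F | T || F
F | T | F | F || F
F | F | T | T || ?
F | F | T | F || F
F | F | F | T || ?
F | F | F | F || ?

Row a=T, b=F, c=T, d=T: (not ((not not ((a implies c) iff d) or (b iff c)) xor c) iff d) = T, (not (d xor b) implies d) = T, so the formula = T.
Row a=F, b=T, c=T, d=F: (not ((not not ((a implies c) iff d) or (b iff c)) xor c) iff d) = F, (not (d xor b) implies d) = T, so the formula = F.
Row a=F, b=F, c=T, d=T: (not ((not not ((a implies c) iff d) or (b iff c)) xor c) iff d) = T, (not (d xor b) implies d) = T, so the formula = T.
Row a=F, b=F, c=F, d=T: (not ((not not ((a implies c) iff d) or (b iff c)) xor c) iff d) = F, (not (d xor b) implies d) = T, so the formula = F.
Row a=F, b=F, c=F, d=F: (not ((not not ((a implies c) iff d) or (b iff c)) xor c) iff d) = T, (not (d xor b) implies d) = F, so the formula = F.

T, F, T, F, F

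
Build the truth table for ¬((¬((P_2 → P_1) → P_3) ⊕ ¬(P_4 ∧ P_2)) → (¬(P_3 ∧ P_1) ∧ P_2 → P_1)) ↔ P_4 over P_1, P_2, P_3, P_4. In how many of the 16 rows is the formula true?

P_1  P_2  P_3  P_4  |  (P_2 → P_1)  ((P_2 → P_1) → P_3)  ¬((P_2 → P_1) → P_3)  (P_4 ∧ P_2)  ¬(P_4 ∧ P_2)  (P_3 ∧ P_1)  ¬(P_3 ∧ P_1)  (¬(P_3 ∧ P_1) ∧ P_2)  ((¬(P_3 ∧ P_1) ∧ P_2) → P_1)  φ
 T    T    T    T   |       T                T                    F                 T            F             T            F                 F                         T                F
 T    T    T    F   |       T                T                    F                 F            T             T            F                 F                         T                T
 T    T    F    T   |       T                F                    T                 T            F             F            T                 T                         T                F
 T    T    F    F   |       T                F                    T                 F            T             F            T                 T                         T                T
 T    F    T    T   |       T                T                    F                 F            T             T            F                 F                         T                F
 T    F    T    F   |       T                T                    F                 F            T             T            F                 F                         T                T
 T    F    F    T   |       T                F                    T                 F            T             F            T                 F                         T                F
 T    F    F    F   |       T                F                    T                 F            T             F            T                 F                         T                T
 F    T    T    T   |       F                T                    F                 T            F             F            T                 T                         F                F
 F    T    T    F   |       F                T                    F                 F            T             F            T                 T                         F                F
 F    T    F    T   |       F                T                    F                 T            F             F            T                 T                         F                F
 F    T    F    F   |       F                T                    F                 F            T             F            T                 T                         F                F
 F    F    T    T   |       T                T                    F                 F            T             F            T                 F                         T                F
 F    F    T    F   |       T                T                    F                 F            T             F            T                 F                         T                T
 F    F    F    T   |       T                F                    T                 F            T             F            T                 F                         T                F
 F    F    F    F   |       T                F                    T                 F            T             F            T                 F                         T                T
The formula is true on 6 of the 16 rows.

6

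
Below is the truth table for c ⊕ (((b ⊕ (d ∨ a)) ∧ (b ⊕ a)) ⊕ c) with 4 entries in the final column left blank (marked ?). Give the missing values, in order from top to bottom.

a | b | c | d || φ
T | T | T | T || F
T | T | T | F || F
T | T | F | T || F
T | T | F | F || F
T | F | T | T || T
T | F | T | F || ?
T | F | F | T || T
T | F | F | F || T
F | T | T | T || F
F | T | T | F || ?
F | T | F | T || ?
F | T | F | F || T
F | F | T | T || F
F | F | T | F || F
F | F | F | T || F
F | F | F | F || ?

Row a=T, b=F, c=T, d=F: (((b ⊕ (d ∨ a)) ∧ (b ⊕ a)) ⊕ c) = F, so the formula = T.
Row a=F, b=T, c=T, d=F: (((b ⊕ (d ∨ a)) ∧ (b ⊕ a)) ⊕ c) = F, so the formula = T.
Row a=F, b=T, c=F, d=T: (((b ⊕ (d ∨ a)) ∧ (b ⊕ a)) ⊕ c) = F, so the formula = F.
Row a=F, b=F, c=F, d=F: (((b ⊕ (d ∨ a)) ∧ (b ⊕ a)) ⊕ c) = F, so the formula = F.

T, T, F, F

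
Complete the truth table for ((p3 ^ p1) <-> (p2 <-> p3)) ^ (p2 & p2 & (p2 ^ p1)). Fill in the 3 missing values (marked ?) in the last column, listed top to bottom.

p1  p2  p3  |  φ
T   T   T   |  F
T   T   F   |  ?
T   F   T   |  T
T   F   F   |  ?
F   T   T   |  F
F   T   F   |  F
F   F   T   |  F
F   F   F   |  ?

F, T, F

Row p1=T, p2=T, p3=F: ((p3 ^ p1) <-> (p2 <-> p3)) = F, (p2 & p2 & (p2 ^ p1)) = F, so the formula = F.
Row p1=T, p2=F, p3=F: ((p3 ^ p1) <-> (p2 <-> p3)) = T, (p2 & p2 & (p2 ^ p1)) = F, so the formula = T.
Row p1=F, p2=F, p3=F: ((p3 ^ p1) <-> (p2 <-> p3)) = F, (p2 & p2 & (p2 ^ p1)) = F, so the formula = F.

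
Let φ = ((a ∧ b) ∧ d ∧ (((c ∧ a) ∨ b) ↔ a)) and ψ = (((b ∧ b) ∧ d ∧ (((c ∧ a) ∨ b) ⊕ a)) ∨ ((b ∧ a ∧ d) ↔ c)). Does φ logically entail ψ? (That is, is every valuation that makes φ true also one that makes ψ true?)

no

a | b | c | d || φ | ψ
F | F | F | F || F | T
F | F | F | T || F | T
F | F | T | F || F | F
F | F | T | T || F | F
F | T | F | F || F | T
F | T | F | T || F | T
F | T | T | F || F | F
F | T | T | T || F | T
T | F | F | F || F | T
T | F | F | T || F | T
T | F | T | F || F | F
T | F | T | T || F | F
T | T | F | F || F | T
T | T | F | T || T | F
T | T | T | F || F | F
T | T | T | T || T | T
At a=T, b=T, c=F, d=T we have φ true but ψ false, so φ does not entail ψ.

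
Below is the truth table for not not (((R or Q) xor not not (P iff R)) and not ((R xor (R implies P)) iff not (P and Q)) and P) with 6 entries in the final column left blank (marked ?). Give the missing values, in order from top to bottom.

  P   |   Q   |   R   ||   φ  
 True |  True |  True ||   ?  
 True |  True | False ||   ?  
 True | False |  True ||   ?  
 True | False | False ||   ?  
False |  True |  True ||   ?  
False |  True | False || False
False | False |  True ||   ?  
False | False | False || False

False, True, False, False, False, False

Row 1: (((R or Q) xor not not (P iff R)) and not ((R xor (R implies P)) iff not (P and Q)) and P) = False, not (((R or Q) xor not not (P iff R)) and not ((R xor (R implies P)) iff not (P and Q)) and P) = True, so the formula = False.
Row 2: (((R or Q) xor not not (P iff R)) and not ((R xor (R implies P)) iff not (P and Q)) and P) = True, not (((R or Q) xor not not (P iff R)) and not ((R xor (R implies P)) iff not (P and Q)) and P) = False, so the formula = True.
Row 3: (((R or Q) xor not not (P iff R)) and not ((R xor (R implies P)) iff not (P and Q)) and P) = False, not (((R or Q) xor not not (P iff R)) and not ((R xor (R implies P)) iff not (P and Q)) and P) = True, so the formula = False.
Row 4: (((R or Q) xor not not (P iff R)) and not ((R xor (R implies P)) iff not (P and Q)) and P) = False, not (((R or Q) xor not not (P iff R)) and not ((R xor (R implies P)) iff not (P and Q)) and P) = True, so the formula = False.
Row 5: (((R or Q) xor not not (P iff R)) and not ((R xor (R implies P)) iff not (P and Q)) and P) = False, not (((R or Q) xor not not (P iff R)) and not ((R xor (R implies P)) iff not (P and Q)) and P) = True, so the formula = False.
Row 7: (((R or Q) xor not not (P iff R)) and not ((R xor (R implies P)) iff not (P and Q)) and P) = False, not (((R or Q) xor not not (P iff R)) and not ((R xor (R implies P)) iff not (P and Q)) and P) = True, so the formula = False.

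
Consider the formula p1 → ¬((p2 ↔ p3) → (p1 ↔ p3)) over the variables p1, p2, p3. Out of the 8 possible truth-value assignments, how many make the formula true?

5

p1 | p2 | p3 | (p2 ↔ p3) | (p1 ↔ p3) | ((p2 ↔ p3) → (p1 ↔ p3)) | ¬((p2 ↔ p3) → (p1 ↔ p3)) | (p1 → ¬((p2 ↔ p3) → (p1 ↔ p3)))
-- | -- | -- | --------- | --------- | ----------------------- | ------------------------ | -------------------------------
T  | T  | T  |     T     |     T     |            T            |            F             |                F               
T  | T  | F  |     F     |     F     |            T            |            F             |                F               
T  | F  | T  |     F     |     T     |            T            |            F             |                F               
T  | F  | F  |     T     |     F     |            F            |            T             |                T               
F  | T  | T  |     T     |     F     |            F            |            T             |                T               
F  | T  | F  |     F     |     T     |            T            |            F             |                T               
F  | F  | T  |     F     |     F     |            T            |            F             |                T               
F  | F  | F  |     T     |     T     |            T            |            F             |                T               
The formula is true on 5 of the 8 rows.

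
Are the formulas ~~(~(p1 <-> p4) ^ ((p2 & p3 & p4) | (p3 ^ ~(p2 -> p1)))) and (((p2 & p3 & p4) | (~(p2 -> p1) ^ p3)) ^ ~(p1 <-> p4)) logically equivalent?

equivalent

p1  p2  p3  p4  |  φ  ψ
T   T   T   T   |  T  T
T   T   T   F   |  F  F
T   T   F   T   |  F  F
T   T   F   F   |  T  T
T   F   T   T   |  T  T
T   F   T   F   |  F  F
T   F   F   T   |  F  F
T   F   F   F   |  T  T
F   T   T   T   |  F  F
F   T   T   F   |  F  F
F   T   F   T   |  F  F
F   T   F   F   |  T  T
F   F   T   T   |  F  F
F   F   T   F   |  T  T
F   F   F   T   |  T  T
F   F   F   F   |  F  F
The columns for φ and ψ agree on every row, so they are logically equivalent.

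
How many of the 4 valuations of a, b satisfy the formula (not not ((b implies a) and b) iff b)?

  a   |   b   || (b implies a) | ((b implies a) and b) | not ((b implies a) and b) |   φ  
False | False ||      True     |         False         |            True           |  True
False |  True ||     False     |         False         |            True           | False
 True | False ||      True     |         False         |            True           |  True
 True |  True ||      True     |          True         |           False           |  True
The formula is true on 3 of the 4 rows.

3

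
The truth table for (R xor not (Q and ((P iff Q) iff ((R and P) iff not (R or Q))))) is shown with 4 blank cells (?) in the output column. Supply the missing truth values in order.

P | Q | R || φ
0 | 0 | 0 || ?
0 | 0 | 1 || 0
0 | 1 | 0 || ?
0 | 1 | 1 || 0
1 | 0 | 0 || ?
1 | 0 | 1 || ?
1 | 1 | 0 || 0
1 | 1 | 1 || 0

Row P=0, Q=0, R=0: not (Q and ((P iff Q) iff ((R and P) iff not (R or Q)))) = 1, so the formula = 1.
Row P=0, Q=1, R=0: not (Q and ((P iff Q) iff ((R and P) iff not (R or Q)))) = 1, so the formula = 1.
Row P=1, Q=0, R=0: not (Q and ((P iff Q) iff ((R and P) iff not (R or Q)))) = 1, so the formula = 1.
Row P=1, Q=0, R=1: not (Q and ((P iff Q) iff ((R and P) iff not (R or Q)))) = 1, so the formula = 0.

1, 1, 1, 0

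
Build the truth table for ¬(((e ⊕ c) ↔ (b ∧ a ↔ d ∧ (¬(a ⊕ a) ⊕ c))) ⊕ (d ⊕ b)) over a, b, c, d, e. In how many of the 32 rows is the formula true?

16

a | b | c | d | e || φ
T | T | T | T | T || F
T | T | T | T | F || T
T | T | T | F | T || T
T | T | T | F | F || F
T | T | F | T | T || F
T | T | F | T | F || T
T | T | F | F | T || F
T | T | F | F | F || T
T | F | T | T | T || F
T | F | T | T | F || T
T | F | T | F | T || T
T | F | T | F | F || F
T | F | F | T | T || F
T | F | F | T | F || T
T | F | F | F | T || F
T | F | F | F | F || T
F | T | T | T | T || T
F | T | T | T | F || F
F | T | T | F | T || F
F | T | T | F | F || T
F | T | F | T | T || T
F | T | F | T | F || F
F | T | F | F | T || T
F | T | F | F | F || F
F | F | T | T | T || F
F | F | T | T | F || T
F | F | T | F | T || T
F | F | T | F | F || F
F | F | F | T | T || F
F | F | F | T | F || T
F | F | F | F | T || F
F | F | F | F | F || T
The formula is true on 16 of the 32 rows.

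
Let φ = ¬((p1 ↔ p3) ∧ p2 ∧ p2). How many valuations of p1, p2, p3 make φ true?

p1 | p2 | p3 || (p1 ↔ p3) | ((p1 ↔ p3) ∧ p2 ∧ p2) | ¬((p1 ↔ p3) ∧ p2 ∧ p2)
1  | 1  | 1  ||     1     |           1           |           0           
1  | 1  | 0  ||     0     |           0           |           1           
1  | 0  | 1  ||     1     |           0           |           1           
1  | 0  | 0  ||     0     |           0           |           1           
0  | 1  | 1  ||     0     |           0           |           1           
0  | 1  | 0  ||     1     |           1           |           0           
0  | 0  | 1  ||     0     |           0           |           1           
0  | 0  | 0  ||     1     |           0           |           1           
The formula is true on 6 of the 8 rows.

6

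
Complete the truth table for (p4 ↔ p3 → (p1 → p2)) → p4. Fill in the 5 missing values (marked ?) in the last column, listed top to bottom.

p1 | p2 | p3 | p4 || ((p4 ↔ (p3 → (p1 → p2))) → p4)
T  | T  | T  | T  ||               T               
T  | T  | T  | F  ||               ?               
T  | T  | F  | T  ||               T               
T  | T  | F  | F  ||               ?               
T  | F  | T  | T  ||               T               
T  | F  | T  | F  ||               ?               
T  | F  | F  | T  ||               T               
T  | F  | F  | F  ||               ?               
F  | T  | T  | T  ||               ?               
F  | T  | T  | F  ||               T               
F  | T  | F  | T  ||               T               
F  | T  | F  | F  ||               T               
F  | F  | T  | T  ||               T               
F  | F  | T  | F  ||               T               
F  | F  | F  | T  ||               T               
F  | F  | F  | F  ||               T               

Row p1=T, p2=T, p3=T, p4=F: (p4 ↔ p3 → (p1 → p2)) = F, so ((p4 ↔ (p3 → (p1 → p2))) → p4) = T.
Row p1=T, p2=T, p3=F, p4=F: (p4 ↔ p3 → (p1 → p2)) = F, so ((p4 ↔ (p3 → (p1 → p2))) → p4) = T.
Row p1=T, p2=F, p3=T, p4=F: (p4 ↔ p3 → (p1 → p2)) = T, so ((p4 ↔ (p3 → (p1 → p2))) → p4) = F.
Row p1=T, p2=F, p3=F, p4=F: (p4 ↔ p3 → (p1 → p2)) = F, so ((p4 ↔ (p3 → (p1 → p2))) → p4) = T.
Row p1=F, p2=T, p3=T, p4=T: (p4 ↔ p3 → (p1 → p2)) = T, so ((p4 ↔ (p3 → (p1 → p2))) → p4) = T.

T, T, F, T, T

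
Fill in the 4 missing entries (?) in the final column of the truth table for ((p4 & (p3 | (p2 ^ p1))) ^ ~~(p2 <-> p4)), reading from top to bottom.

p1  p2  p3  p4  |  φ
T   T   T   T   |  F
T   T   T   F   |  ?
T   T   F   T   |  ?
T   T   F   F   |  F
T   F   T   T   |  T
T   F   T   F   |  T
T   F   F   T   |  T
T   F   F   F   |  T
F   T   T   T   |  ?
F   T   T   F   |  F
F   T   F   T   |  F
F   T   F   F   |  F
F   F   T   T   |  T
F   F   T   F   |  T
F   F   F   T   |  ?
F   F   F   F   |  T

Row p1=T, p2=T, p3=T, p4=F: (p4 & (p3 | (p2 ^ p1))) = F, ~~(p2 <-> p4) = F, so the formula = F.
Row p1=T, p2=T, p3=F, p4=T: (p4 & (p3 | (p2 ^ p1))) = F, ~~(p2 <-> p4) = T, so the formula = T.
Row p1=F, p2=T, p3=T, p4=T: (p4 & (p3 | (p2 ^ p1))) = T, ~~(p2 <-> p4) = T, so the formula = F.
Row p1=F, p2=F, p3=F, p4=T: (p4 & (p3 | (p2 ^ p1))) = F, ~~(p2 <-> p4) = F, so the formula = F.

F, T, F, F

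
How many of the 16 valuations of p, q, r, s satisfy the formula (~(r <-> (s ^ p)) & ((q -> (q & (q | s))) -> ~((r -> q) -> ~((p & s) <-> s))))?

4

p  q  r  s     (s ^ p)  (r <-> (s ^ p))  ~(r <-> (s ^ p))  (q | s)  (q & (q | s))  (q -> (q & (q | s)))  (r -> q)  (p & s)  ((p & s) <-> s)  ~((p & s) <-> s)  φ
1  1  1  1        0            0                1             1           1                 1               1         1            1                0          1
1  1  1  0        1            1                0             1           1                 1               1         0            1                0          0
1  1  0  1        0            1                0             1           1                 1               1         1            1                0          0
1  1  0  0        1            0                1             1           1                 1               1         0            1                0          1
1  0  1  1        0            0                1             1           0                 1               0         1            1                0          0
1  0  1  0        1            1                0             0           0                 1               0         0            1                0          0
1  0  0  1        0            1                0             1           0                 1               1         1            1                0          0
1  0  0  0        1            0                1             0           0                 1               1         0            1                0          1
0  1  1  1        1            1                0             1           1                 1               1         0            0                1          0
0  1  1  0        0            0                1             1           1                 1               1         0            1                0          1
0  1  0  1        1            0                1             1           1                 1               1         0            0                1          0
0  1  0  0        0            1                0             1           1                 1               1         0            1                0          0
0  0  1  1        1            1                0             1           0                 1               0         0            0                1          0
0  0  1  0        0            0                1             0           0                 1               0         0            1                0          0
0  0  0  1        1            0                1             1           0                 1               1         0            0                1          0
0  0  0  0        0            1                0             0           0                 1               1         0            1                0          0
The formula is true on 4 of the 16 rows.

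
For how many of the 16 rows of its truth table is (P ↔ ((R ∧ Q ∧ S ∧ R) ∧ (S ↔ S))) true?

P | Q | R | S || φ
T | T | T | T || T
T | T | T | F || F
T | T | F | T || F
T | T | F | F || F
T | F | T | T || F
T | F | T | F || F
T | F | F | T || F
T | F | F | F || F
F | T | T | T || F
F | T | T | F || T
F | T | F | T || T
F | T | F | F || T
F | F | T | T || T
F | F | T | F || T
F | F | F | T || T
F | F | F | F || T
The formula is true on 8 of the 16 rows.

8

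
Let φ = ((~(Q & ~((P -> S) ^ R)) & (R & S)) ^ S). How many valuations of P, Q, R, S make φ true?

6

P | Q | R | S || (P -> S) | ((P -> S) ^ R) | ~((P -> S) ^ R) | (Q & ~((P -> S) ^ R)) | ~(Q & ~((P -> S) ^ R)) | (R & S) | φ
T | T | T | T ||    T     |       F        |        T        |           T           |           F            |    T    | T
T | T | T | F ||    F     |       T        |        F        |           F           |           T            |    F    | F
T | T | F | T ||    T     |       T        |        F        |           F           |           T            |    F    | T
T | T | F | F ||    F     |       F        |        T        |           T           |           F            |    F    | F
T | F | T | T ||    T     |       F        |        T        |           F           |           T            |    T    | F
T | F | T | F ||    F     |       T        |        F        |           F           |           T            |    F    | F
T | F | F | T ||    T     |       T        |        F        |           F           |           T            |    F    | T
T | F | F | F ||    F     |       F        |        T        |           F           |           T            |    F    | F
F | T | T | T ||    T     |       F        |        T        |           T           |           F            |    T    | T
F | T | T | F ||    T     |       F        |        T        |           T           |           F            |    F    | F
F | T | F | T ||    T     |       T        |        F        |           F           |           T            |    F    | T
F | T | F | F ||    T     |       T        |        F        |           F           |           T            |    F    | F
F | F | T | T ||    T     |       F        |        T        |           F           |           T            |    T    | F
F | F | T | F ||    T     |       F        |        T        |           F           |           T            |    F    | F
F | F | F | T ||    T     |       T        |        F        |           F           |           T            |    F    | T
F | F | F | F ||    T     |       T        |        F        |           F           |           T            |    F    | F
The formula is true on 6 of the 16 rows.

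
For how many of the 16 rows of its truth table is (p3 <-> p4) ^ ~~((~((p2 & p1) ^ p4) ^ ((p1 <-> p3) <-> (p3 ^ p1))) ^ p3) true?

  p1  |   p2  |   p3  |   p4  || (p3 <-> p4) | (p2 & p1) | ((p2 & p1) ^ p4) | ~((p2 & p1) ^ p4) | (p1 <-> p3) | (p3 ^ p1) | ((p1 <-> p3) <-> (p3 ^ p1)) |   φ  
 True |  True |  True |  True ||     True    |    True   |      False       |        True       |     True    |   False   |            False            |  True
 True |  True |  True | False ||    False    |    True   |       True       |       False       |     True    |   False   |            False            |  True
 True |  True | False |  True ||    False    |    True   |      False       |        True       |    False    |    True   |            False            |  True
 True |  True | False | False ||     True    |    True   |       True       |       False       |    False    |    True   |            False            |  True
 True | False |  True |  True ||     True    |   False   |       True       |       False       |     True    |   False   |            False            | False
 True | False |  True | False ||    False    |   False   |      False       |        True       |     True    |   False   |            False            | False
 True | False | False |  True ||    False    |   False   |       True       |       False       |    False    |    True   |            False            | False
 True | False | False | False ||     True    |   False   |      False       |        True       |    False    |    True   |            False            | False
False |  True |  True |  True ||     True    |   False   |       True       |       False       |    False    |    True   |            False            | False
False |  True |  True | False ||    False    |   False   |      False       |        True       |    False    |    True   |            False            | False
False |  True | False |  True ||    False    |   False   |       True       |       False       |     True    |   False   |            False            | False
False |  True | False | False ||     True    |   False   |      False       |        True       |     True    |   False   |            False            | False
False | False |  True |  True ||     True    |   False   |       True       |       False       |    False    |    True   |            False            | False
False | False |  True | False ||    False    |   False   |      False       |        True       |    False    |    True   |            False            | False
False | False | False |  True ||    False    |   False   |       True       |       False       |     True    |   False   |            False            | False
False | False | False | False ||     True    |   False   |      False       |        True       |     True    |   False   |            False            | False
The formula is true on 4 of the 16 rows.

4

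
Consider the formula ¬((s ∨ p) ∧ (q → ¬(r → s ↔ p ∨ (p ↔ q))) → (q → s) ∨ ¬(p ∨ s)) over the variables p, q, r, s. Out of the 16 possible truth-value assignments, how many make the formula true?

p | q | r | s | (s ∨ p) | (r → s) | (p ↔ q) | (p ∨ (p ↔ q)) | ((r → s) ↔ (p ∨ (p ↔ q))) | ¬((r → s) ↔ (p ∨ (p ↔ q))) | (q → s) | (p ∨ s) | ¬(p ∨ s) | ((q → s) ∨ ¬(p ∨ s)) | φ
- | - | - | - | ------- | ------- | ------- | ------------- | ------------------------- | -------------------------- | ------- | ------- | -------- | -------------------- | -
1 | 1 | 1 | 1 |    1    |    1    |    1    |       1       |             1             |             0              |    1    |    1    |    0     |          1           | 0
1 | 1 | 1 | 0 |    1    |    0    |    1    |       1       |             0             |             1              |    0    |    1    |    0     |          0           | 1
1 | 1 | 0 | 1 |    1    |    1    |    1    |       1       |             1             |             0              |    1    |    1    |    0     |          1           | 0
1 | 1 | 0 | 0 |    1    |    1    |    1    |       1       |             1             |             0              |    0    |    1    |    0     |          0           | 0
1 | 0 | 1 | 1 |    1    |    1    |    0    |       1       |             1             |             0              |    1    |    1    |    0     |          1           | 0
1 | 0 | 1 | 0 |    1    |    0    |    0    |       1       |             0             |             1              |    1    |    1    |    0     |          1           | 0
1 | 0 | 0 | 1 |    1    |    1    |    0    |       1       |             1             |             0              |    1    |    1    |    0     |          1           | 0
1 | 0 | 0 | 0 |    1    |    1    |    0    |       1       |             1             |             0              |    1    |    1    |    0     |          1           | 0
0 | 1 | 1 | 1 |    1    |    1    |    0    |       0       |             0             |             1              |    1    |    1    |    0     |          1           | 0
0 | 1 | 1 | 0 |    0    |    0    |    0    |       0       |             1             |             0              |    0    |    0    |    1     |          1           | 0
0 | 1 | 0 | 1 |    1    |    1    |    0    |       0       |             0             |             1              |    1    |    1    |    0     |          1           | 0
0 | 1 | 0 | 0 |    0    |    1    |    0    |       0       |             0             |             1              |    0    |    0    |    1     |          1           | 0
0 | 0 | 1 | 1 |    1    |    1    |    1    |       1       |             1             |             0              |    1    |    1    |    0     |          1           | 0
0 | 0 | 1 | 0 |    0    |    0    |    1    |       1       |             0             |             1              |    1    |    0    |    1     |          1           | 0
0 | 0 | 0 | 1 |    1    |    1    |    1    |       1       |             1             |             0              |    1    |    1    |    0     |          1           | 0
0 | 0 | 0 | 0 |    0    |    1    |    1    |       1       |             1             |             0              |    1    |    0    |    1     |          1           | 0
The formula is true on 1 of the 16 rows.

1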